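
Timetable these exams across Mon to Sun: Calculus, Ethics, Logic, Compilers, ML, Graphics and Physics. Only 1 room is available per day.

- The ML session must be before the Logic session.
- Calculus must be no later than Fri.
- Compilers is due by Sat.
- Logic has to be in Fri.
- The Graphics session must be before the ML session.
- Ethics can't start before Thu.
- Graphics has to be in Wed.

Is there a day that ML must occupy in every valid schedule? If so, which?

Thu

Graphics is fixed at Wed and must come before ML, so ML is at least Thu.
Logic is fixed at Fri and must come after ML, so ML is at most Thu.
So ML must be Thu.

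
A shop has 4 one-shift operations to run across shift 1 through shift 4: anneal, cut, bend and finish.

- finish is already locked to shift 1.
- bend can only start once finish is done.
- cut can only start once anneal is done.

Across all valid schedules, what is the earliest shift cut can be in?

shift 2

Precedence pushes cut to at least shift 2.
cut at shift 2 is achievable: cut=shift 2; bend=shift 2; finish=shift 1; anneal=shift 1.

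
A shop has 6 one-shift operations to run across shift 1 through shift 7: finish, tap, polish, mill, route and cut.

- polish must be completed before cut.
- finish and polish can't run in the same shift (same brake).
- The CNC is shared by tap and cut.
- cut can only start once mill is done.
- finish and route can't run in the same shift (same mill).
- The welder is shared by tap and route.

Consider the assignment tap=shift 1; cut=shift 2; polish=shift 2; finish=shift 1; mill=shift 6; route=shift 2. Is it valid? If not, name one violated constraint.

finish and polish can't run in the same shift (same brake) — holds.
The CNC is shared by tap and cut — holds.
cut can only start once mill is done — violated.
finish and route can't run in the same shift (same mill) — holds.
polish must be completed before cut — violated.
The welder is shared by tap and route — holds.

No. cut can only start once mill is done is not satisfied.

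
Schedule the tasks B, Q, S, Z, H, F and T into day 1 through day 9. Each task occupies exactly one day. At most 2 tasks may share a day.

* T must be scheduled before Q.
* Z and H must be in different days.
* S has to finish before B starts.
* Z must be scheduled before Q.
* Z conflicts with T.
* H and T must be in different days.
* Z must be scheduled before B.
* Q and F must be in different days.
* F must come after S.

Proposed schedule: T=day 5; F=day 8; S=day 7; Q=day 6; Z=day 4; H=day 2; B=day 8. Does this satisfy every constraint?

Yes, all constraints hold

F must come after S — holds.
S has to finish before B starts — holds.
Z must be scheduled before B — holds.
Z must be scheduled before Q — holds.
Z conflicts with T — holds.
Q and F must be in different days — holds.
Z and H must be in different days — holds.
At most 2 tasks may share a day — holds.
H and T must be in different days — holds.
T must be scheduled before Q — holds.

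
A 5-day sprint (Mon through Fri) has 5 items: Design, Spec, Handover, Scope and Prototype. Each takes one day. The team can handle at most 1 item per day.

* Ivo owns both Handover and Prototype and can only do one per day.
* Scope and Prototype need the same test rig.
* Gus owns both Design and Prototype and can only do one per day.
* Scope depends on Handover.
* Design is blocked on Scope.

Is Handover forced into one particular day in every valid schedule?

No

Handover can be Mon (e.g. Handover in Mon, Prototype in Fri, Spec in Thu, Scope in Tue, Design in Wed) or Tue (e.g. Prototype in Fri, Handover in Tue, Design in Thu, Spec in Mon, Scope in Wed).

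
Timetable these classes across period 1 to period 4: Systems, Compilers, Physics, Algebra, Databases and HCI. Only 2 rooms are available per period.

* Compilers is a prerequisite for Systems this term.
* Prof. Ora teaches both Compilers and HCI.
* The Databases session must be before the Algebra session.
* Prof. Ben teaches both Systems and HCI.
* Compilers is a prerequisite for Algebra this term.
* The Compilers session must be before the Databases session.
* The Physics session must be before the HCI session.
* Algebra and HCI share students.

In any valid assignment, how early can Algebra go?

Precedence pushes Algebra to at least period 3.
Algebra at period 3 is achievable: Compilers -> period 1, Databases -> period 2, HCI -> period 4, Systems -> period 2, Physics -> period 1, Algebra -> period 3.

period 3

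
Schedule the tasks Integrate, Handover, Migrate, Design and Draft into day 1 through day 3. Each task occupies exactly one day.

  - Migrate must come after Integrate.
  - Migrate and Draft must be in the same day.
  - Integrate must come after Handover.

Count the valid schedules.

3

Enumerating: Design -> day 1; Migrate -> day 3; Integrate -> day 2; Handover -> day 1; Draft -> day 3 | Integrate=day 2; Handover=day 1; Design=day 2; Migrate=day 3; Draft=day 3 | Migrate in day 3; Integrate in day 2; Design in day 3; Handover in day 1; Draft in day 3.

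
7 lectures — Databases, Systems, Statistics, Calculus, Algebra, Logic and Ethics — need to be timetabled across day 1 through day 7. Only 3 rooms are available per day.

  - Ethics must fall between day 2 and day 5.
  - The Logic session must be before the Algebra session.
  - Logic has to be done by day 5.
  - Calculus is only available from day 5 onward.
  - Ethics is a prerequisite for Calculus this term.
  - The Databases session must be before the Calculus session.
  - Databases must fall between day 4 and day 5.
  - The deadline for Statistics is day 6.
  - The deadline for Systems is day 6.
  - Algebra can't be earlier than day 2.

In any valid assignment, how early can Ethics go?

Ethics is available from day 2; Ethics's own window allows nothing later than day 5.
Ethics at day 2 is achievable: Calculus in day 5; Systems in day 1; Logic in day 1; Algebra in day 2; Databases in day 4; Ethics in day 2; Statistics in day 1.

day 2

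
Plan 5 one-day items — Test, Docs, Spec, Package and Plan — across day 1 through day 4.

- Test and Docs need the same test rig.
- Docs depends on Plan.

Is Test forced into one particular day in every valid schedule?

Test can be day 1 (e.g. Spec -> day 1, Test -> day 1, Package -> day 1, Docs -> day 2, Plan -> day 1) or day 2 (e.g. Docs=day 3; Plan=day 1; Package=day 1; Spec=day 1; Test=day 2).

No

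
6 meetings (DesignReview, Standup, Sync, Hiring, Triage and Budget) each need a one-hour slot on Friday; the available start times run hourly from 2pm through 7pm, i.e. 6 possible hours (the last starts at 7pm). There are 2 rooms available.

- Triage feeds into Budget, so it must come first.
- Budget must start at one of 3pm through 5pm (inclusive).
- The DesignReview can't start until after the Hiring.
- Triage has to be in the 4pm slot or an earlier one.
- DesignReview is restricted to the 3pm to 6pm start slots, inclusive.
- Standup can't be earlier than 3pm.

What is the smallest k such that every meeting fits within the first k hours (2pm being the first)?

The precedence chain requires at least 2 distinct hours.
With at most 2 per hour and 6 meetings, at least 3 hours are needed.
3 works (last occupied hour: 4pm): for example DesignReview -> 3pm, Budget -> 3pm, Hiring -> 2pm, Standup -> 4pm, Triage -> 2pm, Sync -> 4pm.

3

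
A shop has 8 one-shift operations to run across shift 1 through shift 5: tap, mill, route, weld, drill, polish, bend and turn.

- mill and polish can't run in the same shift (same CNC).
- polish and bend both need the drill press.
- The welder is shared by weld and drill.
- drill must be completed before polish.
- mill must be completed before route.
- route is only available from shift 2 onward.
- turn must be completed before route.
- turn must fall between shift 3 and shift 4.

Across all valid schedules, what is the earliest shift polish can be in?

Precedence pushes polish to at least shift 2.
polish at shift 2 is achievable: mill -> shift 1, route -> shift 4, polish -> shift 2, turn -> shift 3, weld -> shift 2, bend -> shift 1, tap -> shift 1, drill -> shift 1.

shift 2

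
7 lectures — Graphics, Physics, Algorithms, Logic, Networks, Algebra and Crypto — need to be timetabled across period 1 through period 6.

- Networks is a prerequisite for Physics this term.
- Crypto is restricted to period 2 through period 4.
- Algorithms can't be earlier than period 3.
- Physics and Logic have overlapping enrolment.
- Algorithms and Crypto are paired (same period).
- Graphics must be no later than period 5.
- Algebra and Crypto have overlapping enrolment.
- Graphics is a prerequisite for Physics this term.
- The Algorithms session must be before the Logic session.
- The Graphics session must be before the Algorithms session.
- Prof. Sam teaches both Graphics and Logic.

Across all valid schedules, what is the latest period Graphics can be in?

Graphics's own window allows nothing later than period 5; downstream work caps Graphics at period 3.
Graphics at period 3 is achievable: Algorithms -> period 4, Logic -> period 5, Algebra -> period 1, Networks -> period 1, Crypto -> period 4, Graphics -> period 3, Physics -> period 4.

period 3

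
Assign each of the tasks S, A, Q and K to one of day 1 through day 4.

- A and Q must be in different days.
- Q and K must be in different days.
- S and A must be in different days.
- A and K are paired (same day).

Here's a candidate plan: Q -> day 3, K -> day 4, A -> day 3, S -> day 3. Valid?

No. S and A must be in different days is not satisfied.

A and K are paired (same day) — violated.
Q and K must be in different days — holds.
S and A must be in different days — violated.
A and Q must be in different days — violated.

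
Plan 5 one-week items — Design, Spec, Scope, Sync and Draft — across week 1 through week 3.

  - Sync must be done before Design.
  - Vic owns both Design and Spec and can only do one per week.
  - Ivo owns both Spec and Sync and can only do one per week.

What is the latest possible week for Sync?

Downstream work caps Sync at week 2.
Sync at week 2 is achievable: Design in week 3, Scope in week 1, Spec in week 1, Sync in week 2, Draft in week 1.

week 2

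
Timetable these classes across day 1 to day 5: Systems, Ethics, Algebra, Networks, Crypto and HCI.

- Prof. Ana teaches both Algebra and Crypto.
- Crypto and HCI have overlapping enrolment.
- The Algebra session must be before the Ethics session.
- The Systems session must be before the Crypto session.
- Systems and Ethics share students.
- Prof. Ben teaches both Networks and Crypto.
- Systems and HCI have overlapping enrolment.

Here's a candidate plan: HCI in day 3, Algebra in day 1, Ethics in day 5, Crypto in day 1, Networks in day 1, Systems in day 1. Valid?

No. Prof. Ben teaches both Networks and Crypto is not satisfied.

Systems and HCI have overlapping enrolment — holds.
The Algebra session must be before the Ethics session — holds.
Prof. Ana teaches both Algebra and Crypto — violated.
Prof. Ben teaches both Networks and Crypto — violated.
Systems and Ethics share students — holds.
Crypto and HCI have overlapping enrolment — holds.
The Systems session must be before the Crypto session — violated.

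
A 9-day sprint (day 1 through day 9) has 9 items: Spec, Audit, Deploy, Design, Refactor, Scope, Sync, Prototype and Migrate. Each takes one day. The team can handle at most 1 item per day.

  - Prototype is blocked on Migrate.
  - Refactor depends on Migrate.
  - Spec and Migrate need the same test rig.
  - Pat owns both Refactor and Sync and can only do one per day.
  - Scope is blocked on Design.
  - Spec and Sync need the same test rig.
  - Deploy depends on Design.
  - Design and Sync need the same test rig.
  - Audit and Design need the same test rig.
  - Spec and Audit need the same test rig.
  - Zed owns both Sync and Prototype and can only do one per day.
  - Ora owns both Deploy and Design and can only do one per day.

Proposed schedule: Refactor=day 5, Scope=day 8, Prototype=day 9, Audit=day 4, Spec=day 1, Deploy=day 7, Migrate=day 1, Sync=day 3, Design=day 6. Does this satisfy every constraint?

Refactor depends on Migrate — holds.
Spec and Sync need the same test rig — holds.
Prototype is blocked on Migrate — holds.
Zed owns both Sync and Prototype and can only do one per day — holds.
Scope is blocked on Design — holds.
The team can handle at most 1 item per day — violated.
Audit and Design need the same test rig — holds.
Design and Sync need the same test rig — holds.
Spec and Migrate need the same test rig — violated.
Deploy depends on Design — holds.
Spec and Audit need the same test rig — holds.
Ora owns both Deploy and Design and can only do one per day — holds.
Pat owns both Refactor and Sync and can only do one per day — holds.

No — it violates: Spec and Migrate need the same test rig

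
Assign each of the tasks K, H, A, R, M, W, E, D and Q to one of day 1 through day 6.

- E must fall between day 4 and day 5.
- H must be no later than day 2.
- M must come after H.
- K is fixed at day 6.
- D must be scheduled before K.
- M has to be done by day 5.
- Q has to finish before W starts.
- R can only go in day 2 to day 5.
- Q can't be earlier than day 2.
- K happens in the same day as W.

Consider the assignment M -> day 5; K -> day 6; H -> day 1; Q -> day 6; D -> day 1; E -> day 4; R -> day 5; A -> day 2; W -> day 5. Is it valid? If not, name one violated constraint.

Invalid. Q has to finish before W starts.

K happens in the same day as W — violated.
H must be no later than day 2 — holds.
E must fall between day 4 and day 5 — holds.
M must come after H — holds.
K is fixed at day 6 — holds.
M has to be done by day 5 — holds.
Q has to finish before W starts — violated.
Q can't be earlier than day 2 — holds.
D must be scheduled before K — holds.
R can only go in day 2 to day 5 — holds.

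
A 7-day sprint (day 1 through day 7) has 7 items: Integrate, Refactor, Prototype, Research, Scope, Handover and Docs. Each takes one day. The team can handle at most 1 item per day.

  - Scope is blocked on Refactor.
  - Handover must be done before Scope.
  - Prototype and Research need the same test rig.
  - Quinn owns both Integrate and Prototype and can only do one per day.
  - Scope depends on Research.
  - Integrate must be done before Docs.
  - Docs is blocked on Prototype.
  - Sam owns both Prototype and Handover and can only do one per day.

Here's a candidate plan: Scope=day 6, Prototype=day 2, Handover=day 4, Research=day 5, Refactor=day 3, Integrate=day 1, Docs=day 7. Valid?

The team can handle at most 1 item per day — holds.
Prototype and Research need the same test rig — holds.
Docs is blocked on Prototype — holds.
Scope is blocked on Refactor — holds.
Sam owns both Prototype and Handover and can only do one per day — holds.
Quinn owns both Integrate and Prototype and can only do one per day — holds.
Integrate must be done before Docs — holds.
Scope depends on Research — holds.
Handover must be done before Scope — holds.

Valid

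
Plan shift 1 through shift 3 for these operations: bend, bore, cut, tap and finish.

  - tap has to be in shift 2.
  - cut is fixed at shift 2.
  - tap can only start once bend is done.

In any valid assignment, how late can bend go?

shift 1

Downstream work caps bend at shift 1.
bend at shift 1 is achievable: cut=shift 2, bore=shift 1, finish=shift 1, tap=shift 2, bend=shift 1.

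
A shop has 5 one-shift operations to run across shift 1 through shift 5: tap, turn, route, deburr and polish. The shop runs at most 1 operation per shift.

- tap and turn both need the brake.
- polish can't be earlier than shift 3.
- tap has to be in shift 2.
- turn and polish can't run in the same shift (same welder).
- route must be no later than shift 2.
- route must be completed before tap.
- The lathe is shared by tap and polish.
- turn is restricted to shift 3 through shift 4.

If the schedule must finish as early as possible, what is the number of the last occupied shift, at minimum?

5

The precedence chain requires at least 2 distinct shifts.
With at most 1 per shift and 5 operations, at least 5 shifts are needed.
turn can't be placed before shift 3, so the schedule must run through at least shift 3.
5 works (last occupied shift: shift 5): for example turn=shift 3; route=shift 1; tap=shift 2; polish=shift 4; deburr=shift 5.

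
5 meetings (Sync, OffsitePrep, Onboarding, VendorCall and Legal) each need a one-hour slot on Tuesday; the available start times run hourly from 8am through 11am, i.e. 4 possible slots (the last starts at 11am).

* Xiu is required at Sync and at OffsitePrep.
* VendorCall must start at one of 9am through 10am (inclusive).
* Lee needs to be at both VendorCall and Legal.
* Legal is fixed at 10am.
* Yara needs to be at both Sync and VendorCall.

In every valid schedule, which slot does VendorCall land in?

VendorCall's window is 9am–10am.
Legal is fixed at 10am, and VendorCall can't share a slot with Legal.
So VendorCall must be 9am.

9am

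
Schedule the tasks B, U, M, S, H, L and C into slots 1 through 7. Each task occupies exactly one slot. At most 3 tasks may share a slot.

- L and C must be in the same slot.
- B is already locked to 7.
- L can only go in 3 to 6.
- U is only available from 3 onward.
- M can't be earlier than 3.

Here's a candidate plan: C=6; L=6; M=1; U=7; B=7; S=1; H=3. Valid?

L and C must be in the same slot — holds.
M can't be earlier than 3 — violated.
U is only available from 3 onward — holds.
B is already locked to 7 — holds.
L can only go in 3 to 6 — holds.
At most 3 tasks may share a slot — holds.

No — it violates: M can't be earlier than 3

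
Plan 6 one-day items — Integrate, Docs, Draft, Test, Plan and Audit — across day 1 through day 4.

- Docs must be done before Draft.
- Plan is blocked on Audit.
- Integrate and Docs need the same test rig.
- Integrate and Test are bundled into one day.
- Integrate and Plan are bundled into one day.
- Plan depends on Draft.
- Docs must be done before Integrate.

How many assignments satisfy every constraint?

11

Splitting on Integrate: it can be day 3 (2), day 4 (9). Listing each branch's schedules as (Docs, Draft, Test, Plan, Audit) by day number:
Integrate=day 3: (1,2,3,3,1) (1,2,3,3,2) — 2.
Integrate=day 4: (1,2,4,4,1) (1,2,4,4,2) (1,2,4,4,3) (1,3,4,4,1) (1,3,4,4,2) (1,3,4,4,3) (2,3,4,4,1) (2,3,4,4,2) (2,3,4,4,3) — 9.
Summing: 2 + 9 = 11.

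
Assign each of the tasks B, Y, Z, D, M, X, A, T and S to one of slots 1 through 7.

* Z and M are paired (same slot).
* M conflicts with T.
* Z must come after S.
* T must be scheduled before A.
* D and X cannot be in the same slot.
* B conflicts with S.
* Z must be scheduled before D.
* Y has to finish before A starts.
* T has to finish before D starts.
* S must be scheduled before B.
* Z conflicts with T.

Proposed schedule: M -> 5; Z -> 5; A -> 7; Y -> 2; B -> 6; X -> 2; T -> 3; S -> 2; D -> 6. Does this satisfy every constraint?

Yes

T must be scheduled before A — holds.
D and X cannot be in the same slot — holds.
B conflicts with S — holds.
Z and M are paired (same slot) — holds.
Z must come after S — holds.
Y has to finish before A starts — holds.
S must be scheduled before B — holds.
Z conflicts with T — holds.
Z must be scheduled before D — holds.
M conflicts with T — holds.
T has to finish before D starts — holds.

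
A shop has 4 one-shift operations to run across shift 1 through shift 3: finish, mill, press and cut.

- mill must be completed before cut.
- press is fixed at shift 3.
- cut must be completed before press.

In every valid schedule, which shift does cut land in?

Precedence pushes cut to at least shift 2; downstream work caps cut at shift 2.
So cut is pinned to shift 2.

shift 2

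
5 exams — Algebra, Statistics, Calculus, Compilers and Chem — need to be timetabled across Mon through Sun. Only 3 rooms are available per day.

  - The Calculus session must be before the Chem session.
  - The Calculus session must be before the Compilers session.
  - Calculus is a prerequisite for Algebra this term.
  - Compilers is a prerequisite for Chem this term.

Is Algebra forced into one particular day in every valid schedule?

Algebra can be Tue (e.g. Calculus -> Mon; Chem -> Wed; Compilers -> Tue; Statistics -> Mon; Algebra -> Tue) or Wed (e.g. Chem in Wed; Compilers in Tue; Calculus in Mon; Statistics in Mon; Algebra in Wed).

No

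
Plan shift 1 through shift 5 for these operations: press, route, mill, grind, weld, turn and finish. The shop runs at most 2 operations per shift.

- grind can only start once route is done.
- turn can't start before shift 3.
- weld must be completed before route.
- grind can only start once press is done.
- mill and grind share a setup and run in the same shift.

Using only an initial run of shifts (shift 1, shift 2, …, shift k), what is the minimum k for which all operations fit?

4 shifts

The precedence chain requires at least 3 distinct shifts.
With at most 2 per shift and 7 operations, at least 4 shifts are needed.
4 works (last occupied shift: shift 4): for example finish in shift 2; weld in shift 1; turn in shift 3; press in shift 1; mill in shift 4; grind in shift 4; route in shift 2.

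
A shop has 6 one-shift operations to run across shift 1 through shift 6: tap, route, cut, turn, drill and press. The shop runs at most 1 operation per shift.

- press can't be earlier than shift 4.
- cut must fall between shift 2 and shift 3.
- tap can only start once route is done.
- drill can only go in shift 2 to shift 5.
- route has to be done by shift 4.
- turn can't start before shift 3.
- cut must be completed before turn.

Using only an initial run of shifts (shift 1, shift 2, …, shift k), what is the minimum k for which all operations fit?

The precedence chain requires at least 2 distinct shifts.
With at most 1 per shift and 6 operations, at least 6 shifts are needed.
press can't be placed before shift 4, so the schedule must run through at least shift 4.
6 works (last occupied shift: shift 6): for example tap -> shift 6; press -> shift 4; drill -> shift 5; cut -> shift 2; turn -> shift 3; route -> shift 1.

6 shifts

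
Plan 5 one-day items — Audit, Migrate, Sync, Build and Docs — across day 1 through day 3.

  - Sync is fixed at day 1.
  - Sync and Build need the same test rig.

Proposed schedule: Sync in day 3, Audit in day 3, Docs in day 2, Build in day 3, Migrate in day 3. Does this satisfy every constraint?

Invalid. Sync is fixed at day 1.

Sync is fixed at day 1 — violated.
Sync and Build need the same test rig — violated.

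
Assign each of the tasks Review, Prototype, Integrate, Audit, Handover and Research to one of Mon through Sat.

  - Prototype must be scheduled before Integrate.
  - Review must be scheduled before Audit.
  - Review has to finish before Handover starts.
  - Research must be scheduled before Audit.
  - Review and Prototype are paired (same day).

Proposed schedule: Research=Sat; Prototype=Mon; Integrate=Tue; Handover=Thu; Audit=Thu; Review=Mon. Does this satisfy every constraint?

No — it violates: Research must be scheduled before Audit

Research must be scheduled before Audit — violated.
Prototype must be scheduled before Integrate — holds.
Review has to finish before Handover starts — holds.
Review and Prototype are paired (same day) — holds.
Review must be scheduled before Audit — holds.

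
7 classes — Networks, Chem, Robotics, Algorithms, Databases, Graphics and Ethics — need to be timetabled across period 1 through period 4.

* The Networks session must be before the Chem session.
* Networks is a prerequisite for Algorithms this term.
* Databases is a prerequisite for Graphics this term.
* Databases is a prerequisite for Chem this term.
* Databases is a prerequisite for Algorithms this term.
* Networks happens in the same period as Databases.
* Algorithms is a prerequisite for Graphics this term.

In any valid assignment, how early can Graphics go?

Precedence pushes Graphics to at least period 3.
Graphics at period 3 is achievable: Databases=period 1, Robotics=period 1, Ethics=period 1, Chem=period 2, Graphics=period 3, Algorithms=period 2, Networks=period 1.

period 3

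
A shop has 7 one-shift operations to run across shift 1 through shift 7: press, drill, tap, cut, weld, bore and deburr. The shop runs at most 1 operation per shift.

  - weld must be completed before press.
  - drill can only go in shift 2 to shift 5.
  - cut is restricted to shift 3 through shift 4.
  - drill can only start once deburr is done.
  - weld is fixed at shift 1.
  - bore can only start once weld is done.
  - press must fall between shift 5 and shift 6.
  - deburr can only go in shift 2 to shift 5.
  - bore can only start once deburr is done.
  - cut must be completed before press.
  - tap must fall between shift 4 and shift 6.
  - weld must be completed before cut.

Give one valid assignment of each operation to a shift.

cut -> shift 3, press -> shift 5, tap -> shift 6, bore -> shift 7, drill -> shift 4, deburr -> shift 2, weld -> shift 1

Checking: weld(shift 1) before cut(shift 3); deburr(shift 2) before bore(shift 7); weld(shift 1) before bore(shift 7); weld(shift 1) before press(shift 5); cut(shift 3) before press(shift 5); deburr(shift 2) before drill(shift 4); tap=shift 6 in [shift 4,shift 6]; drill=shift 4 in [shift 2,shift 5]; cut=shift 3 in [shift 3,shift 4]; deburr=shift 2 in [shift 2,shift 5]; weld=shift 1 in [shift 1,shift 1]; press=shift 5 in [shift 5,shift 6]; max 1 per shift (cap 1).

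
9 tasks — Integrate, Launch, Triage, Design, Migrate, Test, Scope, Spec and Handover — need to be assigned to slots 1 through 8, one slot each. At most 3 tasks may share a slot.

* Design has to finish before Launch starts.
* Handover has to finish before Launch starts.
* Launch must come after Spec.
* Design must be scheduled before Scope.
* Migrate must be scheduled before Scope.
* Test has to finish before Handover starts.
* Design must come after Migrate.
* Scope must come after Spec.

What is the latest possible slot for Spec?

7

Downstream work caps Spec at 7.
Spec at 7 is achievable: Integrate=1, Handover=2, Design=2, Triage=2, Spec=7, Scope=8, Test=1, Migrate=1, Launch=8.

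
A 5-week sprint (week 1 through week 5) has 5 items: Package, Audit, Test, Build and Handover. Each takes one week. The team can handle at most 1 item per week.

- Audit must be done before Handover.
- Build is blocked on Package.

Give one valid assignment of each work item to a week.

Audit=week 2, Build=week 3, Package=week 1, Handover=week 4, Test=week 5

Checking: Audit(week 2) before Handover(week 4); Package(week 1) before Build(week 3); max 1 per week (cap 1).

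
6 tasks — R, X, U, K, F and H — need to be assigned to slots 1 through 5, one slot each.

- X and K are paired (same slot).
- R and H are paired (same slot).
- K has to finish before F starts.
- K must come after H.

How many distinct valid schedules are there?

50

Splitting on R: it can be 1 (30), 2 (15), 3 (5). Listing each branch's schedules as (X, U, K, F, H):
R=1: (2,1,2,3,1) (2,1,2,4,1) (2,1,2,5,1) (2,2,2,3,1) (2,2,2,4,1) (2,2,2,5,1) (2,3,2,3,1) (2,3,2,4,1) (2,3,2,5,1) (2,4,2,3,1) (2,4,2,4,1) (2,4,2,5,1) (2,5,2,3,1) (2,5,2,4,1) (2,5,2,5,1) (3,1,3,4,1) (3,1,3,5,1) (3,2,3,4,1) (3,2,3,5,1) (3,3,3,4,1) (3,3,3,5,1) (3,4,3,4,1) (3,4,3,5,1) (3,5,3,4,1) (3,5,3,5,1) (4,1,4,5,1) (4,2,4,5,1) (4,3,4,5,1) (4,4,4,5,1) (4,5,4,5,1) — 30.
R=2: (3,1,3,4,2) (3,1,3,5,2) (3,2,3,4,2) (3,2,3,5,2) (3,3,3,4,2) (3,3,3,5,2) (3,4,3,4,2) (3,4,3,5,2) (3,5,3,4,2) (3,5,3,5,2) (4,1,4,5,2) (4,2,4,5,2) (4,3,4,5,2) (4,4,4,5,2) (4,5,4,5,2) — 15.
R=3: (4,1,4,5,3) (4,2,4,5,3) (4,3,4,5,3) (4,4,4,5,3) (4,5,4,5,3) — 5.
Summing: 30 + 15 + 5 = 50.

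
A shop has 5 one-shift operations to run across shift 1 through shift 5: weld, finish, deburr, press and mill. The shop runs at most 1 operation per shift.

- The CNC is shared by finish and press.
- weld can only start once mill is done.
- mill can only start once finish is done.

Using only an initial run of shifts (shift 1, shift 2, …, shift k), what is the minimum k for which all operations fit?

The precedence chain requires at least 3 distinct shifts.
With at most 1 per shift and 5 operations, at least 5 shifts are needed.
5 works (last occupied shift: shift 5): for example mill in shift 2, press in shift 5, deburr in shift 4, weld in shift 3, finish in shift 1.

5 shifts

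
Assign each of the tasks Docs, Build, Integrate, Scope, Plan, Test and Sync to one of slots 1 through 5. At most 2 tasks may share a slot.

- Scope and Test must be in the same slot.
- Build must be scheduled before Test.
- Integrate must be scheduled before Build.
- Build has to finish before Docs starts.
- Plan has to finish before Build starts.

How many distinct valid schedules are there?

Splitting on Docs: it can be 3 (6), 4 (20), 5 (20). Listing each branch's schedules as (Build, Integrate, Scope, Plan, Test, Sync):
Docs=3: (2,1,4,1,4,2) (2,1,4,1,4,3) (2,1,4,1,4,5) (2,1,5,1,5,2) (2,1,5,1,5,3) (2,1,5,1,5,4) — 6.
Docs=4: (2,1,3,1,3,2) (2,1,3,1,3,4) (2,1,3,1,3,5) (2,1,5,1,5,2) (2,1,5,1,5,3) (2,1,5,1,5,4) (3,1,5,1,5,2) (3,1,5,1,5,3) (3,1,5,1,5,4) (3,1,5,2,5,1) (3,1,5,2,5,2) (3,1,5,2,5,3) (3,1,5,2,5,4) (3,2,5,1,5,1) (3,2,5,1,5,2) (3,2,5,1,5,3) (3,2,5,1,5,4) (3,2,5,2,5,1) (3,2,5,2,5,3) (3,2,5,2,5,4) — 20.
Docs=5: (2,1,3,1,3,2) (2,1,3,1,3,4) (2,1,3,1,3,5) (2,1,4,1,4,2) (2,1,4,1,4,3) (2,1,4,1,4,5) (3,1,4,1,4,2) (3,1,4,1,4,3) (3,1,4,1,4,5) (3,1,4,2,4,1) (3,1,4,2,4,2) (3,1,4,2,4,3) (3,1,4,2,4,5) (3,2,4,1,4,1) (3,2,4,1,4,2) (3,2,4,1,4,3) (3,2,4,1,4,5) (3,2,4,2,4,1) (3,2,4,2,4,3) (3,2,4,2,4,5) — 20.
Summing: 6 + 20 + 20 = 46.

46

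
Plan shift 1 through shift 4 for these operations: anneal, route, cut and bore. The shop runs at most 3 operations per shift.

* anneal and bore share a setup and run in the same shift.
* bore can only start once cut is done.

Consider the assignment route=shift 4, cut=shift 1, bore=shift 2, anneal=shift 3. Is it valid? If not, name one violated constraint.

Invalid. anneal and bore share a setup and run in the same shift.

The shop runs at most 3 operations per shift — holds.
bore can only start once cut is done — holds.
anneal and bore share a setup and run in the same shift — violated.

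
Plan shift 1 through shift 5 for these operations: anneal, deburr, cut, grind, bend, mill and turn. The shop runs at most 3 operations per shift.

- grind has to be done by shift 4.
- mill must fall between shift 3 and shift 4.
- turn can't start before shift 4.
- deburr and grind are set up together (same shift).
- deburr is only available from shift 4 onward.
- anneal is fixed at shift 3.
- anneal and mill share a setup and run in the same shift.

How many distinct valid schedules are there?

38

Splitting on cut: it can be shift 1 (9), shift 2 (9), shift 3 (7), shift 4 (4), shift 5 (9). Listing each branch's schedules as (anneal, deburr, grind, bend, mill, turn) by shift number:
cut=shift 1: (3,4,4,1,3,4) (3,4,4,1,3,5) (3,4,4,2,3,4) (3,4,4,2,3,5) (3,4,4,3,3,4) (3,4,4,3,3,5) (3,4,4,4,3,5) (3,4,4,5,3,4) (3,4,4,5,3,5) — 9.
cut=shift 2: (3,4,4,1,3,4) (3,4,4,1,3,5) (3,4,4,2,3,4) (3,4,4,2,3,5) (3,4,4,3,3,4) (3,4,4,3,3,5) (3,4,4,4,3,5) (3,4,4,5,3,4) (3,4,4,5,3,5) — 9.
cut=shift 3: (3,4,4,1,3,4) (3,4,4,1,3,5) (3,4,4,2,3,4) (3,4,4,2,3,5) (3,4,4,4,3,5) (3,4,4,5,3,4) (3,4,4,5,3,5) — 7.
cut=shift 4: (3,4,4,1,3,5) (3,4,4,2,3,5) (3,4,4,3,3,5) (3,4,4,5,3,5) — 4.
cut=shift 5: (3,4,4,1,3,4) (3,4,4,1,3,5) (3,4,4,2,3,4) (3,4,4,2,3,5) (3,4,4,3,3,4) (3,4,4,3,3,5) (3,4,4,4,3,5) (3,4,4,5,3,4) (3,4,4,5,3,5) — 9.
Summing: 9 + 9 + 7 + 4 + 9 = 38.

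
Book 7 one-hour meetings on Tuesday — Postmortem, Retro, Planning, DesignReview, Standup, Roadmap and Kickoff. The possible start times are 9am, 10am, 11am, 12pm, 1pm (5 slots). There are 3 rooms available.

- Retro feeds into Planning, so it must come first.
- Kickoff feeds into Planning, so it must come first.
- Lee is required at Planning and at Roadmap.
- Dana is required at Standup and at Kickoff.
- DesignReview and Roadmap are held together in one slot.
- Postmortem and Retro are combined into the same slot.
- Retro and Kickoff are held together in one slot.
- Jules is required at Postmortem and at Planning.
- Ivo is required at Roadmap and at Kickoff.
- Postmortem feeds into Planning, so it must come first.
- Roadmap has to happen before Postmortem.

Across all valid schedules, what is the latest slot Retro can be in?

Retro must be in the same slot as Postmortem, which can't be before 10am, so Retro is at least 10am; downstream work caps Retro at 12pm.
Retro at 12pm is achievable: Kickoff=12pm; Roadmap=9am; Standup=9am; Postmortem=12pm; Retro=12pm; Planning=1pm; DesignReview=9am.

12pm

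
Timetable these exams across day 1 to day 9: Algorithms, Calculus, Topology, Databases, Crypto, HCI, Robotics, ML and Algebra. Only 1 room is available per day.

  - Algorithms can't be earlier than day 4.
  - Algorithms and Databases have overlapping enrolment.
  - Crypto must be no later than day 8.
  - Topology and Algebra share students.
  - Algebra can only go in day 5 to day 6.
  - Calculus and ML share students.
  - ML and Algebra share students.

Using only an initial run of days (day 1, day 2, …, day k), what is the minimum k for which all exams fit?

9

With at most 1 per day and 9 exams, at least 9 days are needed.
Algebra can't be placed before day 5, so the schedule must run through at least day 5.
9 works (last occupied day: day 9): for example Robotics -> day 8, Crypto -> day 1, Databases -> day 6, Topology -> day 3, ML -> day 9, Algebra -> day 5, Calculus -> day 2, HCI -> day 7, Algorithms -> day 4.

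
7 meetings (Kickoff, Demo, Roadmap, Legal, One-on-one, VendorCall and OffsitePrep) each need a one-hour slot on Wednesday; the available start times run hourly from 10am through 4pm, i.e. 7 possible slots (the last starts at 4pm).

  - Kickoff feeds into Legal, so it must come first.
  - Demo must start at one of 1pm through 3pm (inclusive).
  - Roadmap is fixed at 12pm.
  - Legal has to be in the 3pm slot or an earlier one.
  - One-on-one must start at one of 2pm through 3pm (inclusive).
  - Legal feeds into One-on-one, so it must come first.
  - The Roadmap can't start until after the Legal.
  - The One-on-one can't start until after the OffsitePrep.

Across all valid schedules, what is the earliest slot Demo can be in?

Demo is available from 1pm; Demo's own window allows nothing later than 3pm.
Demo at 1pm is achievable: VendorCall in 10am, Kickoff in 10am, One-on-one in 2pm, OffsitePrep in 10am, Demo in 1pm, Legal in 11am, Roadmap in 12pm.

1pm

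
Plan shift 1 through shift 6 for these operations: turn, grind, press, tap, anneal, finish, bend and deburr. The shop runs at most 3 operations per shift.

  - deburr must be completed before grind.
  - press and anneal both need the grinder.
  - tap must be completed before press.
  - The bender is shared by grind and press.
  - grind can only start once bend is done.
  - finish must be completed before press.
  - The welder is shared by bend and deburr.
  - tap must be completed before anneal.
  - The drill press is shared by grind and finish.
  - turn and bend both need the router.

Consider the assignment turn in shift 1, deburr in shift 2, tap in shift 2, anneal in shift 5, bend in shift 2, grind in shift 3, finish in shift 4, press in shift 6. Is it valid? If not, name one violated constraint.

No. The welder is shared by bend and deburr is not satisfied.

deburr must be completed before grind — holds.
tap must be completed before press — holds.
tap must be completed before anneal — holds.
The drill press is shared by grind and finish — holds.
turn and bend both need the router — holds.
finish must be completed before press — holds.
The bender is shared by grind and press — holds.
The shop runs at most 3 operations per shift — holds.
grind can only start once bend is done — holds.
press and anneal both need the grinder — holds.
The welder is shared by bend and deburr — violated.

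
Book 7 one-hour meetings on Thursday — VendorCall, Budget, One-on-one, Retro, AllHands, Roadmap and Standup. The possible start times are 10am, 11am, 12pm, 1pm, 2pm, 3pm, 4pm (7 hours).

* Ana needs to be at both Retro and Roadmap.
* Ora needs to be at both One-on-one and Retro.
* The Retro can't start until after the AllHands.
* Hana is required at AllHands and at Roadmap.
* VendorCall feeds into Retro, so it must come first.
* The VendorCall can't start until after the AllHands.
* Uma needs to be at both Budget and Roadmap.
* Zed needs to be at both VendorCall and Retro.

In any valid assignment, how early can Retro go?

Precedence pushes Retro to at least 12pm.
Retro at 12pm is achievable: VendorCall=11am; Roadmap=11am; Retro=12pm; One-on-one=10am; Budget=10am; AllHands=10am; Standup=10am.

12pm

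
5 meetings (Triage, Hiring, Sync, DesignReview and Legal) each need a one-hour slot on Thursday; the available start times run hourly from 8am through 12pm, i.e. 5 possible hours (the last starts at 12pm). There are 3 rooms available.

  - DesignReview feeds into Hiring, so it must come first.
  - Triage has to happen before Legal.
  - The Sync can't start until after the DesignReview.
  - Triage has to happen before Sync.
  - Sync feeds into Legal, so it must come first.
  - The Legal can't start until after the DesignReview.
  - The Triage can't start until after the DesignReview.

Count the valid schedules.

19

Splitting on Triage: it can be 9am (12), 10am (7). Listing each branch's schedules as (Hiring, Sync, DesignReview, Legal):
Triage=9am: (9am,10am,8am,11am) (9am,10am,8am,12pm) (9am,11am,8am,12pm) (10am,10am,8am,11am) (10am,10am,8am,12pm) (10am,11am,8am,12pm) (11am,10am,8am,11am) (11am,10am,8am,12pm) (11am,11am,8am,12pm) (12pm,10am,8am,11am) (12pm,10am,8am,12pm) (12pm,11am,8am,12pm) — 12.
Triage=10am: (9am,11am,8am,12pm) (10am,11am,8am,12pm) (10am,11am,9am,12pm) (11am,11am,8am,12pm) (11am,11am,9am,12pm) (12pm,11am,8am,12pm) (12pm,11am,9am,12pm) — 7.
Summing: 12 + 7 = 19.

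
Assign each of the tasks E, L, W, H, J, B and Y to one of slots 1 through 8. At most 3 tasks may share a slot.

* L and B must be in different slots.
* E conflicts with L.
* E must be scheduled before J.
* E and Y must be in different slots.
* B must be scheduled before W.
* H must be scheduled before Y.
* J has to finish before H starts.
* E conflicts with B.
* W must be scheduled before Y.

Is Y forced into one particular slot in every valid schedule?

Y can be 4 (e.g. L -> 3; J -> 2; H -> 3; Y -> 4; W -> 3; E -> 1; B -> 2) or 5 (e.g. J=3; E=2; B=1; W=2; H=4; Y=5; L=3).

No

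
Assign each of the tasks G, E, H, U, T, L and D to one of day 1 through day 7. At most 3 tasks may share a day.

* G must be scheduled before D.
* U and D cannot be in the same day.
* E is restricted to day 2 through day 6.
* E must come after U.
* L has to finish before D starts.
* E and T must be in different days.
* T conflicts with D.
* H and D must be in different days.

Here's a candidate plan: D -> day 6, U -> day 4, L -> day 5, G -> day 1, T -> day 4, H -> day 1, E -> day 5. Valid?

E must come after U — holds.
At most 3 tasks may share a day — holds.
E is restricted to day 2 through day 6 — holds.
L has to finish before D starts — holds.
U and D cannot be in the same day — holds.
E and T must be in different days — holds.
H and D must be in different days — holds.
T conflicts with D — holds.
G must be scheduled before D — holds.

Yes, all constraints hold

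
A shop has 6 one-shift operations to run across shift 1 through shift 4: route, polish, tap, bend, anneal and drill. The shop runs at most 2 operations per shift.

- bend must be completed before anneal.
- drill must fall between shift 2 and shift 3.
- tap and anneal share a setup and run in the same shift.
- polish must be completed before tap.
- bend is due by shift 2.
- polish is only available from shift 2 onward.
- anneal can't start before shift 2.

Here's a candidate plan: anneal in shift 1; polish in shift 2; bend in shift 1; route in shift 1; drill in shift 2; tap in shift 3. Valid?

drill must fall between shift 2 and shift 3 — holds.
anneal can't start before shift 2 — violated.
The shop runs at most 2 operations per shift — violated.
bend is due by shift 2 — holds.
tap and anneal share a setup and run in the same shift — violated.
bend must be completed before anneal — violated.
polish is only available from shift 2 onward — holds.
polish must be completed before tap — holds.

No — it violates: tap and anneal share a setup and run in the same shift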